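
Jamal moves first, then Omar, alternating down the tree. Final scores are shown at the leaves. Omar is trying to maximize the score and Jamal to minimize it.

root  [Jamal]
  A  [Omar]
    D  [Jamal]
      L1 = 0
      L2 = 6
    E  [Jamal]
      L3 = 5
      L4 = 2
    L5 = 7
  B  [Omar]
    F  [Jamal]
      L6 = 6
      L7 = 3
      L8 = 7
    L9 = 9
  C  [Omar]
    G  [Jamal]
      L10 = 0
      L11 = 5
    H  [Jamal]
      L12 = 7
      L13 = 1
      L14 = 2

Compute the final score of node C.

1

G (Jamal): min(0, 5) = 0
H (Jamal): min(7, 1, 2) = 1
C (Omar): max(0, 1) = 1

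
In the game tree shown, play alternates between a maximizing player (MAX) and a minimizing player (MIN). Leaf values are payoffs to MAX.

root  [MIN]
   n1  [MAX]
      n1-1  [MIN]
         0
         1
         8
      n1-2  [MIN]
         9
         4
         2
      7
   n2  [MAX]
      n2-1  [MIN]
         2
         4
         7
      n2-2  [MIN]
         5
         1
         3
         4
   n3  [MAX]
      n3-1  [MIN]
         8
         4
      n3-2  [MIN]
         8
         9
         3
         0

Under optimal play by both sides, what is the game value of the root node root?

n1-1 (MIN): min(0, 1, 8) = 0
n1-2 (MIN): min(9, 4, 2) = 2
n1 (MAX): max(0, 2, 7) = 7
n2-1 (MIN): min(2, 4, 7) = 2
n2-2 (MIN): min(5, 1, 3, 4) = 1
n2 (MAX): max(2, 1) = 2
n3-1 (MIN): min(8, 4) = 4
n3-2 (MIN): min(8, 9, 3, 0) = 0
n3 (MAX): max(4, 0) = 4
root (MIN): min(7, 2, 4) = 2

2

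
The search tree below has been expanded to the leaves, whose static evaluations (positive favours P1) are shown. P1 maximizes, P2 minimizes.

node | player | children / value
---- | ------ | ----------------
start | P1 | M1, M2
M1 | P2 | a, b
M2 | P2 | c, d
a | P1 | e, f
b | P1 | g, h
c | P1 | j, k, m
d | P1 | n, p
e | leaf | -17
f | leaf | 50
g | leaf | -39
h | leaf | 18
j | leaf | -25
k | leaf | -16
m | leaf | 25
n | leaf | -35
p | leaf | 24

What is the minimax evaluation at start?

24

a (P1): max(-17, 50) = 50
b (P1): max(-39, 18) = 18
M1 (P2): min(50, 18) = 18
c (P1): max(-25, -16, 25) = 25
d (P1): max(-35, 24) = 24
M2 (P2): min(25, 24) = 24
start (P1): max(18, 24) = 24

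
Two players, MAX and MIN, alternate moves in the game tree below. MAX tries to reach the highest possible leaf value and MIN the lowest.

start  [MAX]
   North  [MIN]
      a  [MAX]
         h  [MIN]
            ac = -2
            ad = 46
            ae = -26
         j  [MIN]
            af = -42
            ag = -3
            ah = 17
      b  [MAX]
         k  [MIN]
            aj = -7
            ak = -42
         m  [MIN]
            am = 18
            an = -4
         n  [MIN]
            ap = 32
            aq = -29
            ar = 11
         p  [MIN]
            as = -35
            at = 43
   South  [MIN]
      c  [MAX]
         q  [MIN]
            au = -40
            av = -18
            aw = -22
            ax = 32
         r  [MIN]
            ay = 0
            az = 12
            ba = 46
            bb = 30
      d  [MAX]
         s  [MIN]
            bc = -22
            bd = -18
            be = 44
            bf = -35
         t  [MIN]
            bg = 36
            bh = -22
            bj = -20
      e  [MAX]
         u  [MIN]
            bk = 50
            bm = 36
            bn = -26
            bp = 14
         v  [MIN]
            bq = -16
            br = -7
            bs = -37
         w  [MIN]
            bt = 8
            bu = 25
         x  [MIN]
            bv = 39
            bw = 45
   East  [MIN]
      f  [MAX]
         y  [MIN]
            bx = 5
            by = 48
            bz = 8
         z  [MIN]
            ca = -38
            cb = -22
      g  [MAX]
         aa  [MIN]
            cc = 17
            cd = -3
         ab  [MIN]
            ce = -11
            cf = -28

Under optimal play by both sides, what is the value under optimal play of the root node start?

-3

h (MIN): min(-2, 46, -26) = -26
j (MIN): min(-42, -3, 17) = -42
a (MAX): max(-26, -42) = -26
k (MIN): min(-7, -42) = -42
m (MIN): min(18, -4) = -4
n (MIN): min(32, -29, 11) = -29
p (MIN): min(-35, 43) = -35
b (MAX): max(-42, -4, -29, -35) = -4
North (MIN): min(-26, -4) = -26
q (MIN): min(-40, -18, -22, 32) = -40
r (MIN): min(0, 12, 46, 30) = 0
c (MAX): max(-40, 0) = 0
s (MIN): min(-22, -18, 44, -35) = -35
t (MIN): min(36, -22, -20) = -22
d (MAX): max(-35, -22) = -22
u (MIN): min(50, 36, -26, 14) = -26
v (MIN): min(-16, -7, -37) = -37
w (MIN): min(8, 25) = 8
x (MIN): min(39, 45) = 39
e (MAX): max(-26, -37, 8, 39) = 39
South (MIN): min(0, -22, 39) = -22
y (MIN): min(5, 48, 8) = 5
z (MIN): min(-38, -22) = -38
f (MAX): max(5, -38) = 5
aa (MIN): min(17, -3) = -3
ab (MIN): min(-11, -28) = -28
g (MAX): max(-3, -28) = -3
East (MIN): min(5, -3) = -3
start (MAX): max(-26, -22, -3) = -3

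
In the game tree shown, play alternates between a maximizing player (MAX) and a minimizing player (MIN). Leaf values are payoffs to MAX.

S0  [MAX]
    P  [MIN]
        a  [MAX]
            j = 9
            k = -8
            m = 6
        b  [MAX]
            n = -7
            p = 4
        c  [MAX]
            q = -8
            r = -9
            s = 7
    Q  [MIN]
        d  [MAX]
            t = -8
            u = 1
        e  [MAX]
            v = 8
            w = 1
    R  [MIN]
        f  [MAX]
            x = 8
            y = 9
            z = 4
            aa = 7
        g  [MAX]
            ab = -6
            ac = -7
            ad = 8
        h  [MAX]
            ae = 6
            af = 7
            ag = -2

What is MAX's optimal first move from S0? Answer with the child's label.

R

a (MAX): max(9, -8, 6) = 9
b (MAX): max(-7, 4) = 4
c (MAX): max(-8, -9, 7) = 7
P (MIN): min(9, 4, 7) = 4
d (MAX): max(-8, 1) = 1
e (MAX): max(8, 1) = 8
Q (MIN): min(1, 8) = 1
f (MAX): max(8, 9, 4, 7) = 9
g (MAX): max(-6, -7, 8) = 8
h (MAX): max(6, 7, -2) = 7
R (MIN): min(9, 8, 7) = 7
S0 (MAX): max(4, 1, 7) = 7
MAX at S0 wants the highest of {P=4, Q=1, R=7}, so chooses R.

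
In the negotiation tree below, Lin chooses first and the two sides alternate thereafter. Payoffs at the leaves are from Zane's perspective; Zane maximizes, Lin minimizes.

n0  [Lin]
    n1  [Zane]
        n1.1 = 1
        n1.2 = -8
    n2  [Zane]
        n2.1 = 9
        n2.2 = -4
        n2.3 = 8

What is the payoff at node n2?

9

n2 (Zane): max(9, -4, 8) = 9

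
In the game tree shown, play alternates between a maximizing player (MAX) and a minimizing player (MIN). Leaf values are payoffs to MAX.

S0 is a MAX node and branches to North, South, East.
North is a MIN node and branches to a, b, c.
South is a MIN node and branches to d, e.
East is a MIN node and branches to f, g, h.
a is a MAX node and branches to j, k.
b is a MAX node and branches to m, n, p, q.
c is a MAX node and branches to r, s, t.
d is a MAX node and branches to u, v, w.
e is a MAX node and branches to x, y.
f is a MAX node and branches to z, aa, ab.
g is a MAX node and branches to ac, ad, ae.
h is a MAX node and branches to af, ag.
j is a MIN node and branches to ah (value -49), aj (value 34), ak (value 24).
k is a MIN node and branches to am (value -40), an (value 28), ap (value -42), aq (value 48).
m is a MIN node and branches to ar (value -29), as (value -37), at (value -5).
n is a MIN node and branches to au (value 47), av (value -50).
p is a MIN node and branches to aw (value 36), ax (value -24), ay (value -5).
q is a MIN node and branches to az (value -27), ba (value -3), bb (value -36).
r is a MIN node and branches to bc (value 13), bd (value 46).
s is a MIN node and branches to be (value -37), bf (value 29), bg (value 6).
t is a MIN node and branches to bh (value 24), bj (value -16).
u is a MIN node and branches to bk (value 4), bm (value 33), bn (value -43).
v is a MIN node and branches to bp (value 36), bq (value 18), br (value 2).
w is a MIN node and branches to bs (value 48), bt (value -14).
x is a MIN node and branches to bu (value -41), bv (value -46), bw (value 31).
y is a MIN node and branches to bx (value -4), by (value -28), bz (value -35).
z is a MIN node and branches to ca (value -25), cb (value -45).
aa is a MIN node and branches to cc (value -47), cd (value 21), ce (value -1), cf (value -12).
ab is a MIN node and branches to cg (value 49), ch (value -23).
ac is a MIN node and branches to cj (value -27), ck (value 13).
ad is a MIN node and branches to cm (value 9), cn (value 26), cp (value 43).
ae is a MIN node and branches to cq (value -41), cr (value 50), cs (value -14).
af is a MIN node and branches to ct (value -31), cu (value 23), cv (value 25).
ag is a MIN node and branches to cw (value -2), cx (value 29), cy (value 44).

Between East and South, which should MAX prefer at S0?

East

z (MIN): min(-25, -45) = -45
aa (MIN): min(-47, 21, -1, -12) = -47
ab (MIN): min(49, -23) = -23
f (MAX): max(-45, -47, -23) = -23
ac (MIN): min(-27, 13) = -27
ad (MIN): min(9, 26, 43) = 9
ae (MIN): min(-41, 50, -14) = -41
g (MAX): max(-27, 9, -41) = 9
af (MIN): min(-31, 23, 25) = -31
ag (MIN): min(-2, 29, 44) = -2
h (MAX): max(-31, -2) = -2
East (MIN): min(-23, 9, -2) = -23
u (MIN): min(4, 33, -43) = -43
v (MIN): min(36, 18, 2) = 2
w (MIN): min(48, -14) = -14
d (MAX): max(-43, 2, -14) = 2
x (MIN): min(-41, -46, 31) = -46
y (MIN): min(-4, -28, -35) = -35
e (MAX): max(-46, -35) = -35
South (MIN): min(2, -35) = -35
MAX prefers the higher value; East=-23, South=-35. East is better since -23 > -35.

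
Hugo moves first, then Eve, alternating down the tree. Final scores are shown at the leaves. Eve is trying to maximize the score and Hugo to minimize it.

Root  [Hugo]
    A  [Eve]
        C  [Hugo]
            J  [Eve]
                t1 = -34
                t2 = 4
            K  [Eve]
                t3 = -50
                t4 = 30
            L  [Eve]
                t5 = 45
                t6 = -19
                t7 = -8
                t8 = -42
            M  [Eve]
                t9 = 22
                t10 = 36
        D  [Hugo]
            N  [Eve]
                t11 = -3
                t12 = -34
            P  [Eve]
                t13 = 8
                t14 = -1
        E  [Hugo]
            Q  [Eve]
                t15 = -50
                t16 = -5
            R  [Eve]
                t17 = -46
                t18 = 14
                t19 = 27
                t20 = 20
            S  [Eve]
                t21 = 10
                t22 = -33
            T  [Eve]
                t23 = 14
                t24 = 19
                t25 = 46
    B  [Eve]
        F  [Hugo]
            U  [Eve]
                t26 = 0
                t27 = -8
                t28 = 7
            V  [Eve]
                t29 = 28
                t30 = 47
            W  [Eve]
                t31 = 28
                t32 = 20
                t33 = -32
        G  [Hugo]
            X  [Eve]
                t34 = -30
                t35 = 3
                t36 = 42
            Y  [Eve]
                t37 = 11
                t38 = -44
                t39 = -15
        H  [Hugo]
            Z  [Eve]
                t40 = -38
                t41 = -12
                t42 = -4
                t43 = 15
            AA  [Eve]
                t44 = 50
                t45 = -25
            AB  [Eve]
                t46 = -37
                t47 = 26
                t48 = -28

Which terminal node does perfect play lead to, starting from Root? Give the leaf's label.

J (Eve): max(-34, 4) = 4
K (Eve): max(-50, 30) = 30
L (Eve): max(45, -19, -8, -42) = 45
M (Eve): max(22, 36) = 36
C (Hugo): min(4, 30, 45, 36) = 4
N (Eve): max(-3, -34) = -3
P (Eve): max(8, -1) = 8
D (Hugo): min(-3, 8) = -3
Q (Eve): max(-50, -5) = -5
R (Eve): max(-46, 14, 27, 20) = 27
S (Eve): max(10, -33) = 10
T (Eve): max(14, 19, 46) = 46
E (Hugo): min(-5, 27, 10, 46) = -5
A (Eve): max(4, -3, -5) = 4
U (Eve): max(0, -8, 7) = 7
V (Eve): max(28, 47) = 47
W (Eve): max(28, 20, -32) = 28
F (Hugo): min(7, 47, 28) = 7
X (Eve): max(-30, 3, 42) = 42
Y (Eve): max(11, -44, -15) = 11
G (Hugo): min(42, 11) = 11
Z (Eve): max(-38, -12, -4, 15) = 15
AA (Eve): max(50, -25) = 50
AB (Eve): max(-37, 26, -28) = 26
H (Hugo): min(15, 50, 26) = 15
B (Eve): max(7, 11, 15) = 15
Root (Hugo): min(4, 15) = 4
At Root, Hugo picks A (lowest: 4).
At A, Eve picks C (highest: 4).
At C, Hugo picks J (lowest: 4).
At J, Eve picks t2 (highest: 4).
Terminal value 4.

t2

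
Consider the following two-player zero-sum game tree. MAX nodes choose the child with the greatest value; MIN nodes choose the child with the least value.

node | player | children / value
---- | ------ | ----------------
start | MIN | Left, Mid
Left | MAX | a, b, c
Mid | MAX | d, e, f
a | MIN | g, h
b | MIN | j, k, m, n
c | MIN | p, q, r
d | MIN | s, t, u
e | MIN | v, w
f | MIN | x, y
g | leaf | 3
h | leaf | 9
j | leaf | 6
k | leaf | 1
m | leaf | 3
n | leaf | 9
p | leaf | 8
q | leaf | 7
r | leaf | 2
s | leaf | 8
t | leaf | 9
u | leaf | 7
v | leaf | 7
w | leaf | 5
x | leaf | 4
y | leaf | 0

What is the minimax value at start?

3

a (MIN): min(3, 9) = 3
b (MIN): min(6, 1, 3, 9) = 1
c (MIN): min(8, 7, 2) = 2
Left (MAX): max(3, 1, 2) = 3
d (MIN): min(8, 9, 7) = 7
e (MIN): min(7, 5) = 5
f (MIN): min(4, 0) = 0
Mid (MAX): max(7, 5, 0) = 7
start (MIN): min(3, 7) = 3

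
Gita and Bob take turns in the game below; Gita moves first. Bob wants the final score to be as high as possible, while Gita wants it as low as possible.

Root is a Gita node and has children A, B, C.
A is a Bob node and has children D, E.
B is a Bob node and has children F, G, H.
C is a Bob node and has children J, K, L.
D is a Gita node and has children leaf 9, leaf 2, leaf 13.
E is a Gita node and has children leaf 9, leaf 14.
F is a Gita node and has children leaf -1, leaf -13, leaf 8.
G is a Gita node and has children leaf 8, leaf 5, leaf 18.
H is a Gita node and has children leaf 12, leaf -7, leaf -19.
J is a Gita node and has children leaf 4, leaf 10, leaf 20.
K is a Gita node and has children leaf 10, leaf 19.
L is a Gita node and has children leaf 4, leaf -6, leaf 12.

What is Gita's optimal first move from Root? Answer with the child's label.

D (Gita): min(9, 2, 13) = 2
E (Gita): min(9, 14) = 9
A (Bob): max(2, 9) = 9
F (Gita): min(-1, -13, 8) = -13
G (Gita): min(8, 5, 18) = 5
H (Gita): min(12, -7, -19) = -19
B (Bob): max(-13, 5, -19) = 5
J (Gita): min(4, 10, 20) = 4
K (Gita): min(10, 19) = 10
L (Gita): min(4, -6, 12) = -6
C (Bob): max(4, 10, -6) = 10
Root (Gita): min(9, 5, 10) = 5
Gita at Root wants the lowest of {A=9, B=5, C=10}, so chooses B.

B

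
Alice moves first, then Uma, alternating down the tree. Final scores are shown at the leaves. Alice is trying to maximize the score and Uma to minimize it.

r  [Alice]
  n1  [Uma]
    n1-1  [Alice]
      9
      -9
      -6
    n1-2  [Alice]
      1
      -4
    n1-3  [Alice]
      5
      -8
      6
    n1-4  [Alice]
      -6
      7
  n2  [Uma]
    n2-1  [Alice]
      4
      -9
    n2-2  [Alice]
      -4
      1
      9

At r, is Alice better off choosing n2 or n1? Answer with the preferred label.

n2

n2-1 (Alice): max(4, -9) = 4
n2-2 (Alice): max(-4, 1, 9) = 9
n2 (Uma): min(4, 9) = 4
n1-1 (Alice): max(9, -9, -6) = 9
n1-2 (Alice): max(1, -4) = 1
n1-3 (Alice): max(5, -8, 6) = 6
n1-4 (Alice): max(-6, 7) = 7
n1 (Uma): min(9, 1, 6, 7) = 1
Alice prefers the higher value; n2=4, n1=1. n2 is better since 4 > 1.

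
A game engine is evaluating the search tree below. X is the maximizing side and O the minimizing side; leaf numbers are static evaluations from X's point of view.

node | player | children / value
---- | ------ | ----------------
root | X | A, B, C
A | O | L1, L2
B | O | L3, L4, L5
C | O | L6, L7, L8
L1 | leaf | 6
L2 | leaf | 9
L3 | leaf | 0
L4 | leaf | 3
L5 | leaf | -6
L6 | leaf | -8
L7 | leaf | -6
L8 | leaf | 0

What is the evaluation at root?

A (O): min(6, 9) = 6
B (O): min(0, 3, -6) = -6
C (O): min(-8, -6, 0) = -8
root (X): max(6, -6, -8) = 6

6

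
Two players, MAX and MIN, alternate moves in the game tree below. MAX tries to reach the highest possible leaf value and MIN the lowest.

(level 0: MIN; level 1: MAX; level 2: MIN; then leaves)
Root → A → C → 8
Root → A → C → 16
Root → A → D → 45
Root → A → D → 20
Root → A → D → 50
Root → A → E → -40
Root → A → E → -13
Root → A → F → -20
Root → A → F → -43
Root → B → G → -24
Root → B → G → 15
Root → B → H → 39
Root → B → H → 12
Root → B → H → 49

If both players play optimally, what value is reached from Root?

C (MIN): min(8, 16) = 8
D (MIN): min(45, 20, 50) = 20
E (MIN): min(-40, -13) = -40
F (MIN): min(-20, -43) = -43
A (MAX): max(8, 20, -40, -43) = 20
G (MIN): min(-24, 15) = -24
H (MIN): min(39, 12, 49) = 12
B (MAX): max(-24, 12) = 12
Root (MIN): min(20, 12) = 12

12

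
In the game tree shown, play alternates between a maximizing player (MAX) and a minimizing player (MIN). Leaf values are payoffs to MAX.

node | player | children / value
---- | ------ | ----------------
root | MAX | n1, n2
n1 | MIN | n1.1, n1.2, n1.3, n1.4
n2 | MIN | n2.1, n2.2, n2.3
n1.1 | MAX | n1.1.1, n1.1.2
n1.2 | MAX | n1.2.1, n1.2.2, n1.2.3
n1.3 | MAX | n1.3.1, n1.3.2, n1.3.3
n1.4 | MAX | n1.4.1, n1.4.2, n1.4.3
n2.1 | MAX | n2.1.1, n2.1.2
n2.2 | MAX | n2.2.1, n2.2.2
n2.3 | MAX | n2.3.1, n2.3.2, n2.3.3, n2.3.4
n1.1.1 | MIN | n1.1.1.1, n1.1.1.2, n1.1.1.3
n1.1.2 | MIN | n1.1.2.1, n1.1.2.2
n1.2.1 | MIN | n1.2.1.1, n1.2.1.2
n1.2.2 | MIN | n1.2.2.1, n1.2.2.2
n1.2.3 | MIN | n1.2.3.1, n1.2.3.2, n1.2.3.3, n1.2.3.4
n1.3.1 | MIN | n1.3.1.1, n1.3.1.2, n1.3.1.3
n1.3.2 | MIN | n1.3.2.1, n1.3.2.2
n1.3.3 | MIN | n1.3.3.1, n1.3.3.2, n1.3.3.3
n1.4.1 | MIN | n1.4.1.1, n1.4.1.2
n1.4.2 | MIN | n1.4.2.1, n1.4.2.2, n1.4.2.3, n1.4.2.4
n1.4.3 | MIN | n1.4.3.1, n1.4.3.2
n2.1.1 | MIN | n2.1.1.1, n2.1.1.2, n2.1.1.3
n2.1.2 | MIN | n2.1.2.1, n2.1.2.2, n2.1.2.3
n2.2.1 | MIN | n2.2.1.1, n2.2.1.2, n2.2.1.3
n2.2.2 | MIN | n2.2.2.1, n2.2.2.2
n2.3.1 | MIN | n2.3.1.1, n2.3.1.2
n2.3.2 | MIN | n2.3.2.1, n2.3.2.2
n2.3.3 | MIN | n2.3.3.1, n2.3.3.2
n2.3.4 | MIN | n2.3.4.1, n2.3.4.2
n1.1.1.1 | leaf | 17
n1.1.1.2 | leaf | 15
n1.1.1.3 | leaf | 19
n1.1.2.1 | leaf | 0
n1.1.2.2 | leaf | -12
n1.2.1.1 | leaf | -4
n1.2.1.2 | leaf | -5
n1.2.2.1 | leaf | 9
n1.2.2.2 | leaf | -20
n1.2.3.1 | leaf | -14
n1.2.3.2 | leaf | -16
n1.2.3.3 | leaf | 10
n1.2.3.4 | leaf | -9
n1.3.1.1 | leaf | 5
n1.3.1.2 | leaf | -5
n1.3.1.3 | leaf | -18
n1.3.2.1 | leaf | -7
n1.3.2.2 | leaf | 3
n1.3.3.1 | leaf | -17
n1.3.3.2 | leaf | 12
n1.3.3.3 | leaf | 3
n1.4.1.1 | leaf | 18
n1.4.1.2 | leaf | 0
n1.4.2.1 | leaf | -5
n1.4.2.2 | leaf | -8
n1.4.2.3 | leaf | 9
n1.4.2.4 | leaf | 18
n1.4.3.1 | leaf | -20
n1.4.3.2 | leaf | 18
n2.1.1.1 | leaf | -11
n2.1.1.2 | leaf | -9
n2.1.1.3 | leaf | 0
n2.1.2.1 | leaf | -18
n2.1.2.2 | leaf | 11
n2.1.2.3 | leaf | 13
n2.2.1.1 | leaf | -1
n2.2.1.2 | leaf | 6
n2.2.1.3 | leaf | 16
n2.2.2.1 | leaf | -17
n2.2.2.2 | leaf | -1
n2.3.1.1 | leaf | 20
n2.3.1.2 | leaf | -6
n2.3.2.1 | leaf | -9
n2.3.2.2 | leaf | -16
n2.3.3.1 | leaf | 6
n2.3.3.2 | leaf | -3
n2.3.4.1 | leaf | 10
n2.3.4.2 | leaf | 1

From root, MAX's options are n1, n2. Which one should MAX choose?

n1

n1.1.1 (MIN): min(17, 15, 19) = 15
n1.1.2 (MIN): min(0, -12) = -12
n1.1 (MAX): max(15, -12) = 15
n1.2.1 (MIN): min(-4, -5) = -5
n1.2.2 (MIN): min(9, -20) = -20
n1.2.3 (MIN): min(-14, -16, 10, -9) = -16
n1.2 (MAX): max(-5, -20, -16) = -5
n1.3.1 (MIN): min(5, -5, -18) = -18
n1.3.2 (MIN): min(-7, 3) = -7
n1.3.3 (MIN): min(-17, 12, 3) = -17
n1.3 (MAX): max(-18, -7, -17) = -7
n1.4.1 (MIN): min(18, 0) = 0
n1.4.2 (MIN): min(-5, -8, 9, 18) = -8
n1.4.3 (MIN): min(-20, 18) = -20
n1.4 (MAX): max(0, -8, -20) = 0
n1 (MIN): min(15, -5, -7, 0) = -7
n2.1.1 (MIN): min(-11, -9, 0) = -11
n2.1.2 (MIN): min(-18, 11, 13) = -18
n2.1 (MAX): max(-11, -18) = -11
n2.2.1 (MIN): min(-1, 6, 16) = -1
n2.2.2 (MIN): min(-17, -1) = -17
n2.2 (MAX): max(-1, -17) = -1
n2.3.1 (MIN): min(20, -6) = -6
n2.3.2 (MIN): min(-9, -16) = -16
n2.3.3 (MIN): min(6, -3) = -3
n2.3.4 (MIN): min(10, 1) = 1
n2.3 (MAX): max(-6, -16, -3, 1) = 1
n2 (MIN): min(-11, -1, 1) = -11
root (MAX): max(-7, -11) = -7
MAX at root wants the highest of {n1=-7, n2=-11}, so chooses n1.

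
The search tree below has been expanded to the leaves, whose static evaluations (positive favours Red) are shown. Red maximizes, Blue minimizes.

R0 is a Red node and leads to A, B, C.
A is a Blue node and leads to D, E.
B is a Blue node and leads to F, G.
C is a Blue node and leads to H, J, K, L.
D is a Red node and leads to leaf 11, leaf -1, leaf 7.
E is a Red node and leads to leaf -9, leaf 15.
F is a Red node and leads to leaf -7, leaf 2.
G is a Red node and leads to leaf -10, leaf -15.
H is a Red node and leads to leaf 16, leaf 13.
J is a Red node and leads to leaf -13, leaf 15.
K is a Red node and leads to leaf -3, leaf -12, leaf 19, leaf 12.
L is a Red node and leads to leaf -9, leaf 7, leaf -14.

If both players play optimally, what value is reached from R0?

D (Red): max(11, -1, 7) = 11
E (Red): max(-9, 15) = 15
A (Blue): min(11, 15) = 11
F (Red): max(-7, 2) = 2
G (Red): max(-10, -15) = -10
B (Blue): min(2, -10) = -10
H (Red): max(16, 13) = 16
J (Red): max(-13, 15) = 15
K (Red): max(-3, -12, 19, 12) = 19
L (Red): max(-9, 7, -14) = 7
C (Blue): min(16, 15, 19, 7) = 7
R0 (Red): max(11, -10, 7) = 11

11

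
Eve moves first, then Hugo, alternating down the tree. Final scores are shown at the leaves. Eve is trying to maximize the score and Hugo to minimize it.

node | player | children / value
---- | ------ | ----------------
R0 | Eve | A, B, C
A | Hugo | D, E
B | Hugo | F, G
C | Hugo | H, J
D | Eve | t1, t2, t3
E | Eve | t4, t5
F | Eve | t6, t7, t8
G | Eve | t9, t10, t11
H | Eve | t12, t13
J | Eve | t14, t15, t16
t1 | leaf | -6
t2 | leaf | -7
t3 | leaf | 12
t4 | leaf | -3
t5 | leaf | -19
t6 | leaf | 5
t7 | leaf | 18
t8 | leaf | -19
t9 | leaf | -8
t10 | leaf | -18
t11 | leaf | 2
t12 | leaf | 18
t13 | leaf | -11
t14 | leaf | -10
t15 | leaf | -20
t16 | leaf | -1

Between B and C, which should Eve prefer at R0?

F (Eve): max(5, 18, -19) = 18
G (Eve): max(-8, -18, 2) = 2
B (Hugo): min(18, 2) = 2
H (Eve): max(18, -11) = 18
J (Eve): max(-10, -20, -1) = -1
C (Hugo): min(18, -1) = -1
Eve prefers the higher value; B=2, C=-1. B is better since 2 > -1.

B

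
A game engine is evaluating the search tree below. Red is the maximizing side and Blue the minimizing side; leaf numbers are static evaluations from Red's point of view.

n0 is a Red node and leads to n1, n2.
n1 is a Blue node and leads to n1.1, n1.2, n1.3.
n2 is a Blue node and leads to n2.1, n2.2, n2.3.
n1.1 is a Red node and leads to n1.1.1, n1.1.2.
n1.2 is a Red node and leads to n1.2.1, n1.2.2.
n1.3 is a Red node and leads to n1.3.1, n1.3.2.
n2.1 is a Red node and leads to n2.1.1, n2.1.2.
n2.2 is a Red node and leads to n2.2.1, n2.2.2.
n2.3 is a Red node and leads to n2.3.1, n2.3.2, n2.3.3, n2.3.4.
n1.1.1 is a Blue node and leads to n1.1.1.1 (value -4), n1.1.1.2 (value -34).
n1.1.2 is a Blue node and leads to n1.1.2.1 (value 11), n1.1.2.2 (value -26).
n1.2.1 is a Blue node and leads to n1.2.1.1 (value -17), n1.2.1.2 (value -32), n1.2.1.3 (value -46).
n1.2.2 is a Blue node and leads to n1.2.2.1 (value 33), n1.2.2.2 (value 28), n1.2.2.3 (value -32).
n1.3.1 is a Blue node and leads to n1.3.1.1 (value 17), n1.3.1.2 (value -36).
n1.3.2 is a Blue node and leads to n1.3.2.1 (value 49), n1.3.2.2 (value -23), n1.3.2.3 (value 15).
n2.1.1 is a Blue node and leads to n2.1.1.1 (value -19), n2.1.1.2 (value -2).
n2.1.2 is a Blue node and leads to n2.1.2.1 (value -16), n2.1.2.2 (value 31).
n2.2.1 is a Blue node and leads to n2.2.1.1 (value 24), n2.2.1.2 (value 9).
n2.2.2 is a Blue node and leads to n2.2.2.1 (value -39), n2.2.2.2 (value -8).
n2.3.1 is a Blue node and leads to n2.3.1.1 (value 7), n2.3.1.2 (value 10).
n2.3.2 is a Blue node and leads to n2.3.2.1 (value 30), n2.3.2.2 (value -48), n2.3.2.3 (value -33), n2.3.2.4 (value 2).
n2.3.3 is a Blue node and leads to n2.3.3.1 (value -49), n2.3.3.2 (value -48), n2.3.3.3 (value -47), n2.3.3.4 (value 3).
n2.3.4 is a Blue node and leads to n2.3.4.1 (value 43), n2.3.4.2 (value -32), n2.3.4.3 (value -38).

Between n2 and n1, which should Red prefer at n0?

n2

n2.1.1 (Blue): min(-19, -2) = -19
n2.1.2 (Blue): min(-16, 31) = -16
n2.1 (Red): max(-19, -16) = -16
n2.2.1 (Blue): min(24, 9) = 9
n2.2.2 (Blue): min(-39, -8) = -39
n2.2 (Red): max(9, -39) = 9
n2.3.1 (Blue): min(7, 10) = 7
n2.3.2 (Blue): min(30, -48, -33, 2) = -48
n2.3.3 (Blue): min(-49, -48, -47, 3) = -49
n2.3.4 (Blue): min(43, -32, -38) = -38
n2.3 (Red): max(7, -48, -49, -38) = 7
n2 (Blue): min(-16, 9, 7) = -16
n1.1.1 (Blue): min(-4, -34) = -34
n1.1.2 (Blue): min(11, -26) = -26
n1.1 (Red): max(-34, -26) = -26
n1.2.1 (Blue): min(-17, -32, -46) = -46
n1.2.2 (Blue): min(33, 28, -32) = -32
n1.2 (Red): max(-46, -32) = -32
n1.3.1 (Blue): min(17, -36) = -36
n1.3.2 (Blue): min(49, -23, 15) = -23
n1.3 (Red): max(-36, -23) = -23
n1 (Blue): min(-26, -32, -23) = -32
Red prefers the higher value; n2=-16, n1=-32. n2 is better since -16 > -32.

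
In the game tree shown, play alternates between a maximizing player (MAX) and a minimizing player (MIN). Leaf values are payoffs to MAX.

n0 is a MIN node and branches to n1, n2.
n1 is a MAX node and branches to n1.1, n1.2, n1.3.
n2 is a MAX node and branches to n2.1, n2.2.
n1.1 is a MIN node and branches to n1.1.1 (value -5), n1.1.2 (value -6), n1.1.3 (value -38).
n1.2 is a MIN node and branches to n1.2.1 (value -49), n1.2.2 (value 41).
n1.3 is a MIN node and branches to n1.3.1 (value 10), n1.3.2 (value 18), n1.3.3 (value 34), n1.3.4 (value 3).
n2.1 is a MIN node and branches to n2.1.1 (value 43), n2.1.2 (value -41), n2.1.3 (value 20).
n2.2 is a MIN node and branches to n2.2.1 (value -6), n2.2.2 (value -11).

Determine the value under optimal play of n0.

-11

n1.1 (MIN): min(-5, -6, -38) = -38
n1.2 (MIN): min(-49, 41) = -49
n1.3 (MIN): min(10, 18, 34, 3) = 3
n1 (MAX): max(-38, -49, 3) = 3
n2.1 (MIN): min(43, -41, 20) = -41
n2.2 (MIN): min(-6, -11) = -11
n2 (MAX): max(-41, -11) = -11
n0 (MIN): min(3, -11) = -11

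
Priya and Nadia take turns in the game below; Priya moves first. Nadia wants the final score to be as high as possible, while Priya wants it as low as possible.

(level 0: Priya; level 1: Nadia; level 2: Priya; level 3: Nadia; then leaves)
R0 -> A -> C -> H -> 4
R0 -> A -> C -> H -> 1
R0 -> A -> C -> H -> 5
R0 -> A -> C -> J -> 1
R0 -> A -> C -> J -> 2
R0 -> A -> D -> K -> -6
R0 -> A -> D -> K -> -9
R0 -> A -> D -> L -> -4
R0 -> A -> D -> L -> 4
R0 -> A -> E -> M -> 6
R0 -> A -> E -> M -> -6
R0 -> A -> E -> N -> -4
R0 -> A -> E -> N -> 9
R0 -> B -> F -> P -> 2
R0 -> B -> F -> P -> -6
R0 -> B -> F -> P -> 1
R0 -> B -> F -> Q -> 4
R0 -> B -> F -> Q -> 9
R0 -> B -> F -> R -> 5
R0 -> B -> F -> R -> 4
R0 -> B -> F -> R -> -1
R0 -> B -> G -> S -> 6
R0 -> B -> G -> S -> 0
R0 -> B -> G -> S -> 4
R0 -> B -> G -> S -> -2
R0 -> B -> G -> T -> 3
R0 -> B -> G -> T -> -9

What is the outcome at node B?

3

P (Nadia): max(2, -6, 1) = 2
Q (Nadia): max(4, 9) = 9
R (Nadia): max(5, 4, -1) = 5
F (Priya): min(2, 9, 5) = 2
S (Nadia): max(6, 0, 4, -2) = 6
T (Nadia): max(3, -9) = 3
G (Priya): min(6, 3) = 3
B (Nadia): max(2, 3) = 3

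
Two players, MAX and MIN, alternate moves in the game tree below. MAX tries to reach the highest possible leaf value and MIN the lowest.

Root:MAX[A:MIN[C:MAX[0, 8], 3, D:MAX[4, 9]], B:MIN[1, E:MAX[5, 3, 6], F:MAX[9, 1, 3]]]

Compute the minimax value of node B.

1

E (MAX): max(5, 3, 6) = 6
F (MAX): max(9, 1, 3) = 9
B (MIN): min(1, 6, 9) = 1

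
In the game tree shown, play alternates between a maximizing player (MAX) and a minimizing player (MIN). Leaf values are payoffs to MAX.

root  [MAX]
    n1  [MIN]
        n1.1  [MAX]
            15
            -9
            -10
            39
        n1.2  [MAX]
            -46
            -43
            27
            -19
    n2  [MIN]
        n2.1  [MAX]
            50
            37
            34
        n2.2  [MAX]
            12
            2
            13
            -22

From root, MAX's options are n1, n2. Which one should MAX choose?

n1.1 (MAX): max(15, -9, -10, 39) = 39
n1.2 (MAX): max(-46, -43, 27, -19) = 27
n1 (MIN): min(39, 27) = 27
n2.1 (MAX): max(50, 37, 34) = 50
n2.2 (MAX): max(12, 2, 13, -22) = 13
n2 (MIN): min(50, 13) = 13
root (MAX): max(27, 13) = 27
MAX at root wants the highest of {n1=27, n2=13}, so chooses n1.

n1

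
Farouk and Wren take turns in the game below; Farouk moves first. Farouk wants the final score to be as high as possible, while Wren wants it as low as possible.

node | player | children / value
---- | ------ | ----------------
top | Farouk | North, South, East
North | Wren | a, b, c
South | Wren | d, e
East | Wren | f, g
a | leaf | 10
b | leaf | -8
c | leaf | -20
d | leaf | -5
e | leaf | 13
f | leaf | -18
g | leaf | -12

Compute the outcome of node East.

-18

East (Wren): min(-18, -12) = -18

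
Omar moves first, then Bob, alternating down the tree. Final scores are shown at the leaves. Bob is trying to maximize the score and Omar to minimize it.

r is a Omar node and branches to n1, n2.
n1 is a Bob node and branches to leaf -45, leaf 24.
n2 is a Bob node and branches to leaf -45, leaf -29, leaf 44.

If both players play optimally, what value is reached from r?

n1 (Bob): max(-45, 24) = 24
n2 (Bob): max(-45, -29, 44) = 44
r (Omar): min(24, 44) = 24

24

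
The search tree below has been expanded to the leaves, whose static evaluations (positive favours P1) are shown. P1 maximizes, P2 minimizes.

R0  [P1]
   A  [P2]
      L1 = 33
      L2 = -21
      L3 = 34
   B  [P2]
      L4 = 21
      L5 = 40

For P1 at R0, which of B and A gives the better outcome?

B

B (P2): min(21, 40) = 21
A (P2): min(33, -21, 34) = -21
P1 prefers the higher value; B=21, A=-21. B is better since 21 > -21.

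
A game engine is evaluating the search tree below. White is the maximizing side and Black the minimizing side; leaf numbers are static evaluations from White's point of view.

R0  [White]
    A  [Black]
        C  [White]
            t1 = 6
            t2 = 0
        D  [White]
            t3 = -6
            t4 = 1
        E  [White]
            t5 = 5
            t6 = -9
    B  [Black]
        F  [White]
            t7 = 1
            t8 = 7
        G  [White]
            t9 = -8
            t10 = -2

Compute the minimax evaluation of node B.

F (White): max(1, 7) = 7
G (White): max(-8, -2) = -2
B (Black): min(7, -2) = -2

-2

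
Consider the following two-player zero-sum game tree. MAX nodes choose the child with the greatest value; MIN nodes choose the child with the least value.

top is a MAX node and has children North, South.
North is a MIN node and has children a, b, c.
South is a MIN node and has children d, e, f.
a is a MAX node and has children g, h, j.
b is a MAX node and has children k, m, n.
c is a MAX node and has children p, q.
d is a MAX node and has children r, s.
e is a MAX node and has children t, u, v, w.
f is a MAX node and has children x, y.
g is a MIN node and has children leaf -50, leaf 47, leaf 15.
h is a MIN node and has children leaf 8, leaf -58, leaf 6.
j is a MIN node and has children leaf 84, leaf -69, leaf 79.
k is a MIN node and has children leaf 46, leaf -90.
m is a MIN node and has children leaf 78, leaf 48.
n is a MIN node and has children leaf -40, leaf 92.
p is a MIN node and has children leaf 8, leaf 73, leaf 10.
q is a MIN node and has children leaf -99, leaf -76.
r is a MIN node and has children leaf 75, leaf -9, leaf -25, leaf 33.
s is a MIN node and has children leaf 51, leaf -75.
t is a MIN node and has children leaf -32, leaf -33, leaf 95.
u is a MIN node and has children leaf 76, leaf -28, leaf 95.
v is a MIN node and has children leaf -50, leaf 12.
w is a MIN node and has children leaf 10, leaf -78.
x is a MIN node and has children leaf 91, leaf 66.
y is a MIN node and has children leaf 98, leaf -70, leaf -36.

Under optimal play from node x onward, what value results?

66

x (MIN): min(91, 66) = 66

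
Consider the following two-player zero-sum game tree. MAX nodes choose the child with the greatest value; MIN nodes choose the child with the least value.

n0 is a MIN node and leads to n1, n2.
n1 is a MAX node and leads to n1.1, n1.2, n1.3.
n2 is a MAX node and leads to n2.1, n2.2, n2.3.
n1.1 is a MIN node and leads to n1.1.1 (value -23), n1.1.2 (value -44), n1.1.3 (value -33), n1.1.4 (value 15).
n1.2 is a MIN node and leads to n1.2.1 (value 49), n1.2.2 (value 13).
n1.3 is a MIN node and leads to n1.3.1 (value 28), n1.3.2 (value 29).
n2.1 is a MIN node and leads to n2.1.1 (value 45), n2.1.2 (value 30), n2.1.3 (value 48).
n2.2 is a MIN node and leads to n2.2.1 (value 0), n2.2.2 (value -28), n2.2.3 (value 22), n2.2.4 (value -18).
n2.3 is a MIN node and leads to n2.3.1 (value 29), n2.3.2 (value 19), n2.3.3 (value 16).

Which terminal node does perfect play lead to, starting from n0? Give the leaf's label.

n1.1 (MIN): min(-23, -44, -33, 15) = -44
n1.2 (MIN): min(49, 13) = 13
n1.3 (MIN): min(28, 29) = 28
n1 (MAX): max(-44, 13, 28) = 28
n2.1 (MIN): min(45, 30, 48) = 30
n2.2 (MIN): min(0, -28, 22, -18) = -28
n2.3 (MIN): min(29, 19, 16) = 16
n2 (MAX): max(30, -28, 16) = 30
n0 (MIN): min(28, 30) = 28
At n0, MIN picks n1 (lowest: 28).
At n1, MAX picks n1.3 (highest: 28).
At n1.3, MIN picks n1.3.1 (lowest: 28).
Terminal value 28.

n1.3.1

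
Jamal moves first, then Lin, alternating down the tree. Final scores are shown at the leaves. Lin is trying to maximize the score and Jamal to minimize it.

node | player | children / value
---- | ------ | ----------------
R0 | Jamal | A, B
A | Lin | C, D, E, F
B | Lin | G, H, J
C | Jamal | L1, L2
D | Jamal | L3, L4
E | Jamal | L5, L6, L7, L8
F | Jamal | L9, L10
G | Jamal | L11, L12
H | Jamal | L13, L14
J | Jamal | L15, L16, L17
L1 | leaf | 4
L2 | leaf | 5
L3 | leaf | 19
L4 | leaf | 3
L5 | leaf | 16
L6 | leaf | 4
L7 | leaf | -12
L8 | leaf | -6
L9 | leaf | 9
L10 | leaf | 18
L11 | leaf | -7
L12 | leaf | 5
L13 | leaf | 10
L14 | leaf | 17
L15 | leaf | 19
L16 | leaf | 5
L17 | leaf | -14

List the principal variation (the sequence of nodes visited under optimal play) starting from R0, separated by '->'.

R0 -> A -> F -> L9

C (Jamal): min(4, 5) = 4
D (Jamal): min(19, 3) = 3
E (Jamal): min(16, 4, -12, -6) = -12
F (Jamal): min(9, 18) = 9
A (Lin): max(4, 3, -12, 9) = 9
G (Jamal): min(-7, 5) = -7
H (Jamal): min(10, 17) = 10
J (Jamal): min(19, 5, -14) = -14
B (Lin): max(-7, 10, -14) = 10
R0 (Jamal): min(9, 10) = 9
At R0, Jamal picks A (lowest: 9).
At A, Lin picks F (highest: 9).
At F, Jamal picks L9 (lowest: 9).
Terminal value 9.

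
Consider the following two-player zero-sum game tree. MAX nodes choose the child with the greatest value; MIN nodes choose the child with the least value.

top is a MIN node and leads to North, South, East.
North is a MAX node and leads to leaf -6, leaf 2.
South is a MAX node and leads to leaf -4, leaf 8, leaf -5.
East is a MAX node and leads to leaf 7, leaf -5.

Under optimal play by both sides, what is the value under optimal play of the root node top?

2

North (MAX): max(-6, 2) = 2
South (MAX): max(-4, 8, -5) = 8
East (MAX): max(7, -5) = 7
top (MIN): min(2, 8, 7) = 2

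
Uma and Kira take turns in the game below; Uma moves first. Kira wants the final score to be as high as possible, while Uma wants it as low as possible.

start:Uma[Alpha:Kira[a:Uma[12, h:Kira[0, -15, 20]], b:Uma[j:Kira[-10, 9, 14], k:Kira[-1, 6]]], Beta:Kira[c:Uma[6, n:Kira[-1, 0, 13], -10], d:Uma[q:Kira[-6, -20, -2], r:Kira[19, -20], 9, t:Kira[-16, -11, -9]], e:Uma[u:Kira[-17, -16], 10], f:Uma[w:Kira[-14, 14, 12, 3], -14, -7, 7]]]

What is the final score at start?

-9

h (Kira): max(0, -15, 20) = 20
a (Uma): min(12, 20) = 12
j (Kira): max(-10, 9, 14) = 14
k (Kira): max(-1, 6) = 6
b (Uma): min(14, 6) = 6
Alpha (Kira): max(12, 6) = 12
n (Kira): max(-1, 0, 13) = 13
c (Uma): min(6, 13, -10) = -10
q (Kira): max(-6, -20, -2) = -2
r (Kira): max(19, -20) = 19
t (Kira): max(-16, -11, -9) = -9
d (Uma): min(-2, 19, 9, -9) = -9
u (Kira): max(-17, -16) = -16
e (Uma): min(-16, 10) = -16
w (Kira): max(-14, 14, 12, 3) = 14
f (Uma): min(14, -14, -7, 7) = -14
Beta (Kira): max(-10, -9, -16, -14) = -9
start (Uma): min(12, -9) = -9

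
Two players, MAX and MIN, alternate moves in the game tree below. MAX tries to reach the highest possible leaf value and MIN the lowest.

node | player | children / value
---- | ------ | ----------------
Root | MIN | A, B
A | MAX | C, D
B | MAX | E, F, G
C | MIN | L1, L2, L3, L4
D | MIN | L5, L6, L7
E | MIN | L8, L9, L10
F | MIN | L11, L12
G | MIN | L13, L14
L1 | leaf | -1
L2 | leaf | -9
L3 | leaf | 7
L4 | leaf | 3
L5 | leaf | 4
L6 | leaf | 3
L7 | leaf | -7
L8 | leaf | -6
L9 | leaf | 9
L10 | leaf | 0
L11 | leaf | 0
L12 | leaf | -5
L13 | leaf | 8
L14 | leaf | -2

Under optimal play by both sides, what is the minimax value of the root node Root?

C (MIN): min(-1, -9, 7, 3) = -9
D (MIN): min(4, 3, -7) = -7
A (MAX): max(-9, -7) = -7
E (MIN): min(-6, 9, 0) = -6
F (MIN): min(0, -5) = -5
G (MIN): min(8, -2) = -2
B (MAX): max(-6, -5, -2) = -2
Root (MIN): min(-7, -2) = -7

-7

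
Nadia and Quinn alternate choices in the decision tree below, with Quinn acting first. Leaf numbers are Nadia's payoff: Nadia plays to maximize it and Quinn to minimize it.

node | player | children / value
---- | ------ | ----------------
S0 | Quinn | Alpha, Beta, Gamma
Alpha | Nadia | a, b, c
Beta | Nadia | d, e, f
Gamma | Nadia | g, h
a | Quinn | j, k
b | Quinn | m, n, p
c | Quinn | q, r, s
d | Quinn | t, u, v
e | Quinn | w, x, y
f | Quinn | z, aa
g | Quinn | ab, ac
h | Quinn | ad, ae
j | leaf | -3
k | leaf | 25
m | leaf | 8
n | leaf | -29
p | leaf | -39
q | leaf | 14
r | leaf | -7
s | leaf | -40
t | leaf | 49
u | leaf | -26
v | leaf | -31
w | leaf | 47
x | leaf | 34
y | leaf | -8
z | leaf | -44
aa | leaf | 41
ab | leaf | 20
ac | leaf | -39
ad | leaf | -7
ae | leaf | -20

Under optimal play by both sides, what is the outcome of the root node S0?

-20

a (Quinn): min(-3, 25) = -3
b (Quinn): min(8, -29, -39) = -39
c (Quinn): min(14, -7, -40) = -40
Alpha (Nadia): max(-3, -39, -40) = -3
d (Quinn): min(49, -26, -31) = -31
e (Quinn): min(47, 34, -8) = -8
f (Quinn): min(-44, 41) = -44
Beta (Nadia): max(-31, -8, -44) = -8
g (Quinn): min(20, -39) = -39
h (Quinn): min(-7, -20) = -20
Gamma (Nadia): max(-39, -20) = -20
S0 (Quinn): min(-3, -8, -20) = -20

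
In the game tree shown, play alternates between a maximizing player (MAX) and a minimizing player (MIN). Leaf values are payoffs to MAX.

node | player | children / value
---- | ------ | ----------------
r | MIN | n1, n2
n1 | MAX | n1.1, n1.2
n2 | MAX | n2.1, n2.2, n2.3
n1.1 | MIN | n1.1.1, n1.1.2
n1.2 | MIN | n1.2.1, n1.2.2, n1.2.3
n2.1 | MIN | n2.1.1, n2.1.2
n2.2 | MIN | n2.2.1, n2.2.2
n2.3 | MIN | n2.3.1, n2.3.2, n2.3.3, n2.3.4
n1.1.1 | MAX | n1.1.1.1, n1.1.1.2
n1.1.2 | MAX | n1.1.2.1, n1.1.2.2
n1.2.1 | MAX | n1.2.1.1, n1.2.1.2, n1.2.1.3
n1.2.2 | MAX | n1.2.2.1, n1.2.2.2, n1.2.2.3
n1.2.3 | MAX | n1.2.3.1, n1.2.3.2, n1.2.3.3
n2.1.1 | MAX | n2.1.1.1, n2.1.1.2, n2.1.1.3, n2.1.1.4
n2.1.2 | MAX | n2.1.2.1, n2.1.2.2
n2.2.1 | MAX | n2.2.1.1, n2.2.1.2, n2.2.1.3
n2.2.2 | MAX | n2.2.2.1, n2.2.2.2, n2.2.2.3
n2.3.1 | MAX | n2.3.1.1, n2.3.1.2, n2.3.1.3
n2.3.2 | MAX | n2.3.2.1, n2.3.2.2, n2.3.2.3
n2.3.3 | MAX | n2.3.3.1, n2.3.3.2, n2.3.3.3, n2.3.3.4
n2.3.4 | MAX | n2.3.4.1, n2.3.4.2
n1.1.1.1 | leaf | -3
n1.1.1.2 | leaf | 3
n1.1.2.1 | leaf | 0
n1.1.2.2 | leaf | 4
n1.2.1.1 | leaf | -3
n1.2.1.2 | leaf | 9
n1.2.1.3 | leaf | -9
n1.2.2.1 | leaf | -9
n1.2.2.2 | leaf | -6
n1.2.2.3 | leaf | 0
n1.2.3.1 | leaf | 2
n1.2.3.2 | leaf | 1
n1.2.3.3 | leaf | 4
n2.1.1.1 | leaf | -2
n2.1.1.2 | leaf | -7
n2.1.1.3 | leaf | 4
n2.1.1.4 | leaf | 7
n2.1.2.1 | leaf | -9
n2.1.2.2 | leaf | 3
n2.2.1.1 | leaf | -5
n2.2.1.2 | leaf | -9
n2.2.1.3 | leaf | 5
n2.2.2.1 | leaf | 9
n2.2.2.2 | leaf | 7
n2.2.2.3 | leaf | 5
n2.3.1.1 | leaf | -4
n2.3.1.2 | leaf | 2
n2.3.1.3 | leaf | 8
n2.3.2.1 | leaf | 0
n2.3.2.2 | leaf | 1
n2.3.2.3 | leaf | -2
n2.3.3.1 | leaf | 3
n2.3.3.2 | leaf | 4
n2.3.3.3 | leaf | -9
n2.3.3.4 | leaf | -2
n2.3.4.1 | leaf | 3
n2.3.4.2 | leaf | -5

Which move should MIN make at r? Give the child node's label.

n1.1.1 (MAX): max(-3, 3) = 3
n1.1.2 (MAX): max(0, 4) = 4
n1.1 (MIN): min(3, 4) = 3
n1.2.1 (MAX): max(-3, 9, -9) = 9
n1.2.2 (MAX): max(-9, -6, 0) = 0
n1.2.3 (MAX): max(2, 1, 4) = 4
n1.2 (MIN): min(9, 0, 4) = 0
n1 (MAX): max(3, 0) = 3
n2.1.1 (MAX): max(-2, -7, 4, 7) = 7
n2.1.2 (MAX): max(-9, 3) = 3
n2.1 (MIN): min(7, 3) = 3
n2.2.1 (MAX): max(-5, -9, 5) = 5
n2.2.2 (MAX): max(9, 7, 5) = 9
n2.2 (MIN): min(5, 9) = 5
n2.3.1 (MAX): max(-4, 2, 8) = 8
n2.3.2 (MAX): max(0, 1, -2) = 1
n2.3.3 (MAX): max(3, 4, -9, -2) = 4
n2.3.4 (MAX): max(3, -5) = 3
n2.3 (MIN): min(8, 1, 4, 3) = 1
n2 (MAX): max(3, 5, 1) = 5
r (MIN): min(3, 5) = 3
MIN at r wants the lowest of {n1=3, n2=5}, so chooses n1.

n1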